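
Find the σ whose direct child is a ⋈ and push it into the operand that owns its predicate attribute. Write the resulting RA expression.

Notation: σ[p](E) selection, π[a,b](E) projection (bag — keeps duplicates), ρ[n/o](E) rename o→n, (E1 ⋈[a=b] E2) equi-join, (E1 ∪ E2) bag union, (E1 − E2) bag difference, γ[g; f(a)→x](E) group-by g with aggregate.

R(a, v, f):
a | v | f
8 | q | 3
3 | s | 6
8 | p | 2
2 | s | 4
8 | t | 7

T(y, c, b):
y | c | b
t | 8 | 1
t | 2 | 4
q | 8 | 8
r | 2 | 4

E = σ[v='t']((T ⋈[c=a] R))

σ filters on v, owned by the right side.
E' = (T ⋈[c=a] σ[v='t'](R))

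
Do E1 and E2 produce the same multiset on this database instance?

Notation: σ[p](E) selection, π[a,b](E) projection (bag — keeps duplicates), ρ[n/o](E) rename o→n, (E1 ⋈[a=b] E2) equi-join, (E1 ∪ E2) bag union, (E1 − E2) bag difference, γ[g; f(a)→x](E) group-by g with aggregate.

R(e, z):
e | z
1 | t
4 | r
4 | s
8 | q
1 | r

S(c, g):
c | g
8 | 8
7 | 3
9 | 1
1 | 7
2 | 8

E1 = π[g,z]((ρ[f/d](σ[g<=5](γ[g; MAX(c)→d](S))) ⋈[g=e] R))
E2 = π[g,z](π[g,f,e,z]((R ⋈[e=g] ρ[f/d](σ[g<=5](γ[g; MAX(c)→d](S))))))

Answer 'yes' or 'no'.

E1 stepwise |·|:
  S → 5
  γ[g; MAX(c)→d](S) → 4
  σ[g<=5](γ[g; MAX(c)→d](S)) → 2
  ρ[f/d](σ[g<=5](γ[g; MAX(c)→d](S))) → 2
  R → 5
  (ρ[f/d](σ[g<=5](γ[g; MAX(c)→d](S))) ⋈[g=e] R) → 2
  π[g,z]((ρ[f/d](σ[g<=5](γ[g; MAX(c)→d](S))) ⋈[g=e] R)) → 2
E2 stepwise |·|:
  R → 5
  S → 5
  γ[g; MAX(c)→d](S) → 4
  σ[g<=5](γ[g; MAX(c)→d](S)) → 2
  ρ[f/d](σ[g<=5](γ[g; MAX(c)→d](S))) → 2
  (R ⋈[e=g] ρ[f/d](σ[g<=5](γ[g; MAX(c)→d](S)))) → 2
  π[g,f,e,z]((R ⋈[e=g] ρ[f/d](σ[g<=5](γ[g; MAX(c)→d](S))))) → 2
  π[g,z](π[g,f,e,z]((R ⋈[e=g] ρ[f/d](σ[g<=5](γ[g; MAX(c)→d](S)))))) → 2

E1 and E2 produce the same multiset:
g | z
1 | r
1 | t

yes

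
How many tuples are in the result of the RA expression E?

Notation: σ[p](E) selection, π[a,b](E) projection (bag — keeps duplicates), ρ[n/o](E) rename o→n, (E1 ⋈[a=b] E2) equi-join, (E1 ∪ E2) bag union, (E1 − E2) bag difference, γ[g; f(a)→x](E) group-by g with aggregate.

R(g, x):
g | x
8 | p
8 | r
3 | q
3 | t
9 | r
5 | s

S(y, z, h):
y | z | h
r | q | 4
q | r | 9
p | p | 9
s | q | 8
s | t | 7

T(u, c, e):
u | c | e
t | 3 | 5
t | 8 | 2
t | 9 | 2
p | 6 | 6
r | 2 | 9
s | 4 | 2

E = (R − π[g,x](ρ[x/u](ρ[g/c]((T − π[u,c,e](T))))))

Subexpression sizes:
  R → 6
  T → 6
  T → 6
  π[u,c,e](T) → 6
  (T − π[u,c,e](T)) → 0
  ρ[g/c]((T − π[u,c,e](T))) → 0
  ρ[x/u](ρ[g/c]((T − π[u,c,e](T)))) → 0
  π[g,x](ρ[x/u](ρ[g/c]((T − π[u,c,e](T))))) → 0
  (R − π[g,x](ρ[x/u](ρ[g/c]((T − π[u,c,e](T)))))) → 6

|E| = 6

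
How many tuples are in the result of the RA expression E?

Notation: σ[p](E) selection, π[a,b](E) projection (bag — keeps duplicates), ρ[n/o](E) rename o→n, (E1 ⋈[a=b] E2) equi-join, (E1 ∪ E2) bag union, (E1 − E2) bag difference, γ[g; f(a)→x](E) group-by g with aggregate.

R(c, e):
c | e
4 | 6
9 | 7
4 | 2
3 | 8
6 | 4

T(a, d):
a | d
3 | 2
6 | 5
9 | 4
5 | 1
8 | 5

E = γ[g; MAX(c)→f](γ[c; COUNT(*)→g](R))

Row counts bottom-up:
  R → 5
  γ[c; COUNT(*)→g](R) → 4
  γ[g; MAX(c)→f](γ[c; COUNT(*)→g](R)) → 2

|E| = 2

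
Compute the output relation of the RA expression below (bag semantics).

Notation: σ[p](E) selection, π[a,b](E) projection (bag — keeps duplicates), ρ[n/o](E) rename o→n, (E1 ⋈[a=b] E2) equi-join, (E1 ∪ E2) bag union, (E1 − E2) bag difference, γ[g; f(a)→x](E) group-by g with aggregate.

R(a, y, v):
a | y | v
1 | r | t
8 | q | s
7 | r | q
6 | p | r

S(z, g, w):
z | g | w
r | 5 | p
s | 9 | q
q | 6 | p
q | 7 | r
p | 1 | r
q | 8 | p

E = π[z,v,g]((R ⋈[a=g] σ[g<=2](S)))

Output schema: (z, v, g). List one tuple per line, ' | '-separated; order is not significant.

Subexpression sizes:
  R → 4
  S → 6
  σ[g<=2](S) → 1
  (R ⋈[a=g] σ[g<=2](S)) → 1
  π[z,v,g]((R ⋈[a=g] σ[g<=2](S))) → 1

== RESULT ==
z | v | g
p | t | 1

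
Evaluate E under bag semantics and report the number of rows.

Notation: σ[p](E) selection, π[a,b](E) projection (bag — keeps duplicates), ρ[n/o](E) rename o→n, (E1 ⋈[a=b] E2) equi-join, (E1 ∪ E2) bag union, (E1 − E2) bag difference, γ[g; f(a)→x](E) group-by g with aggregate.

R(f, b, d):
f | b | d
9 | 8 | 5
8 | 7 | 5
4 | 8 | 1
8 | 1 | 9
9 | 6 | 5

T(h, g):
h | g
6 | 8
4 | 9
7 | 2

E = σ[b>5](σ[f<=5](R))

Per-node cardinality:
  R → 5
  σ[f<=5](R) → 1
  σ[b>5](σ[f<=5](R)) → 1

|E| = 1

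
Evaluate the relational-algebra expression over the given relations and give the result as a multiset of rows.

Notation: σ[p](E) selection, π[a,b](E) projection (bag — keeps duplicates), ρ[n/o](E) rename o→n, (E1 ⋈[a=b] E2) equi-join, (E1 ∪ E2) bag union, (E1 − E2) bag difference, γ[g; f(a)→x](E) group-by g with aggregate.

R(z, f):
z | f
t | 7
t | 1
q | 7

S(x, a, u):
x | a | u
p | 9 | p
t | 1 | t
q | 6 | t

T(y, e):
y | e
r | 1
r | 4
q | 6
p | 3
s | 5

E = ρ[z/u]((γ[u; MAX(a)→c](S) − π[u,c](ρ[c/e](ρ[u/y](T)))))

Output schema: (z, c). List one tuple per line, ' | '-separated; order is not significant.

Per-node cardinality:
  S → 3
  γ[u; MAX(a)→c](S) → 2
  T → 5
  ρ[u/y](T) → 5
  ρ[c/e](ρ[u/y](T)) → 5
  π[u,c](ρ[c/e](ρ[u/y](T))) → 5
  (γ[u; MAX(a)→c](S) − π[u,c](ρ[c/e](ρ[u/y](T)))) → 2
  ρ[z/u]((γ[u; MAX(a)→c](S) − π[u,c](ρ[c/e](ρ[u/y](T))))) → 2

== RESULT ==
z | c
p | 9
t | 6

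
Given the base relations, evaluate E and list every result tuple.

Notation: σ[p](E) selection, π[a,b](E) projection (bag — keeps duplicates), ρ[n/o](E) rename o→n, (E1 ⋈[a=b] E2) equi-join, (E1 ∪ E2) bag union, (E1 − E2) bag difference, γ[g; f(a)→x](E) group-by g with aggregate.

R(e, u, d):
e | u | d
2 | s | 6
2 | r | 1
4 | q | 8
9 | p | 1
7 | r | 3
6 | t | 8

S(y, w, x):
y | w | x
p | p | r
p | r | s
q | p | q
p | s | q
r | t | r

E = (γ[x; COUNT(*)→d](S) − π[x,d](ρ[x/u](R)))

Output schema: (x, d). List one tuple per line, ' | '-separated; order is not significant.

Subexpression sizes:
  S → 5
  γ[x; COUNT(*)→d](S) → 3
  R → 6
  ρ[x/u](R) → 6
  π[x,d](ρ[x/u](R)) → 6
  (γ[x; COUNT(*)→d](S) − π[x,d](ρ[x/u](R))) → 3

== RESULT ==
x | d
q | 2
r | 2
s | 1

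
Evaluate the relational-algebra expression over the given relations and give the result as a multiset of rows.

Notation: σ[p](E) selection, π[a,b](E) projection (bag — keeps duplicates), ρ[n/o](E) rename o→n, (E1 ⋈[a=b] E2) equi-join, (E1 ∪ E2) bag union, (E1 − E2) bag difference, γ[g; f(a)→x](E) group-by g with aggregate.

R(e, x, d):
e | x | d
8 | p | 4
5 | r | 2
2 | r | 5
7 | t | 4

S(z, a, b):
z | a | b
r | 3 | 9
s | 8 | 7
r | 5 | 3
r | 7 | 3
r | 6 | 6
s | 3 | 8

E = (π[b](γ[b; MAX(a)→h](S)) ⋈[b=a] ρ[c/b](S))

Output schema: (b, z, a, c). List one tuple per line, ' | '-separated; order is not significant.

Per-node cardinality:
  S → 6
  γ[b; MAX(a)→h](S) → 5
  π[b](γ[b; MAX(a)→h](S)) → 5
  S → 6
  ρ[c/b](S) → 6
  (π[b](γ[b; MAX(a)→h](S)) ⋈[b=a] ρ[c/b](S)) → 5

== RESULT ==
b | z | a | c
3 | r | 3 | 9
3 | s | 3 | 8
6 | r | 6 | 6
7 | r | 7 | 3
8 | s | 8 | 7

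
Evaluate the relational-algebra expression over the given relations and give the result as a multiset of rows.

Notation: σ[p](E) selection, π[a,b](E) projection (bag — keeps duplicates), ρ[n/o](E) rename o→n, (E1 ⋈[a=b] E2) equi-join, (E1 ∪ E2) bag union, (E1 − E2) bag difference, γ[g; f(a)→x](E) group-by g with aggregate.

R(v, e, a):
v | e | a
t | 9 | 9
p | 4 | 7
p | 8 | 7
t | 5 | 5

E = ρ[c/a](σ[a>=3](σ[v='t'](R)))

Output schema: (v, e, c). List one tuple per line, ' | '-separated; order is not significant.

Stepwise |·|:
  R → 4
  σ[v='t'](R) → 2
  σ[a>=3](σ[v='t'](R)) → 2
  ρ[c/a](σ[a>=3](σ[v='t'](R))) → 2

== RESULT ==
v | e | c
t | 5 | 5
t | 9 | 9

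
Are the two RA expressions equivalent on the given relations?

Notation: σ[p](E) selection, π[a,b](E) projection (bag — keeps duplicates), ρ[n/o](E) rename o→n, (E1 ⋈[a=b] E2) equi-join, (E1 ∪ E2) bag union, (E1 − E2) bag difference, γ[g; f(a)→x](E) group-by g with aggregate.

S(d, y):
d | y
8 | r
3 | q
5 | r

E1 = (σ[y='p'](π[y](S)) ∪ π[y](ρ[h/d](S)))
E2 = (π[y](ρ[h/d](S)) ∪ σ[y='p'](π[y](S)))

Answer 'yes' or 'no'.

E1 stepwise |·|:
  S → 3
  π[y](S) → 3
  σ[y='p'](π[y](S)) → 0
  S → 3
  ρ[h/d](S) → 3
  π[y](ρ[h/d](S)) → 3
  (σ[y='p'](π[y](S)) ∪ π[y](ρ[h/d](S))) → 3
E2 stepwise |·|:
  S → 3
  ρ[h/d](S) → 3
  π[y](ρ[h/d](S)) → 3
  S → 3
  π[y](S) → 3
  σ[y='p'](π[y](S)) → 0
  (π[y](ρ[h/d](S)) ∪ σ[y='p'](π[y](S))) → 3

E1 and E2 produce the same multiset:
y
q
r
r

yes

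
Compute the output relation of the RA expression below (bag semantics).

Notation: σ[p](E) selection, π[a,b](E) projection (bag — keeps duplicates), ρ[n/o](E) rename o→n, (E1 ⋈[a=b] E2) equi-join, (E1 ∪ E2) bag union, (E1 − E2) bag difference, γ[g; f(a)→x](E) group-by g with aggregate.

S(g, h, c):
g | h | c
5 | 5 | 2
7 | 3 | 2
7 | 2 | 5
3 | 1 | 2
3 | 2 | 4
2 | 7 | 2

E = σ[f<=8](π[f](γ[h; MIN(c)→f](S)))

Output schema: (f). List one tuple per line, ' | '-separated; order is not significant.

Per-node cardinality:
  S → 6
  γ[h; MIN(c)→f](S) → 5
  π[f](γ[h; MIN(c)→f](S)) → 5
  σ[f<=8](π[f](γ[h; MIN(c)→f](S))) → 5

== RESULT ==
f
2
2
2
2
4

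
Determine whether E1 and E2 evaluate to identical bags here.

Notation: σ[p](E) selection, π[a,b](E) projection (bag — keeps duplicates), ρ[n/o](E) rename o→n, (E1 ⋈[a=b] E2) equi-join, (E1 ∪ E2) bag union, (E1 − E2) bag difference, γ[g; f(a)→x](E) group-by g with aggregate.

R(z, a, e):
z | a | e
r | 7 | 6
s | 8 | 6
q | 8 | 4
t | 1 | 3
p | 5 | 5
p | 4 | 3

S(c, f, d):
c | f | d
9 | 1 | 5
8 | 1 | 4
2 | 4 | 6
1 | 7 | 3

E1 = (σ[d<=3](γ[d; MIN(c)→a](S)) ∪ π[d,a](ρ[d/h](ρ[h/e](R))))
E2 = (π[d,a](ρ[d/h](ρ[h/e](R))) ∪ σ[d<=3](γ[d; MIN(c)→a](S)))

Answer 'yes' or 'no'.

E1 stepwise |·|:
  S → 4
  γ[d; MIN(c)→a](S) → 4
  σ[d<=3](γ[d; MIN(c)→a](S)) → 1
  R → 6
  ρ[h/e](R) → 6
  ρ[d/h](ρ[h/e](R)) → 6
  π[d,a](ρ[d/h](ρ[h/e](R))) → 6
  (σ[d<=3](γ[d; MIN(c)→a](S)) ∪ π[d,a](ρ[d/h](ρ[h/e](R)))) → 7
E2 stepwise |·|:
  R → 6
  ρ[h/e](R) → 6
  ρ[d/h](ρ[h/e](R)) → 6
  π[d,a](ρ[d/h](ρ[h/e](R))) → 6
  S → 4
  γ[d; MIN(c)→a](S) → 4
  σ[d<=3](γ[d; MIN(c)→a](S)) → 1
  (π[d,a](ρ[d/h](ρ[h/e](R))) ∪ σ[d<=3](γ[d; MIN(c)→a](S))) → 7

E1 and E2 produce the same multiset:
d | a
3 | 1
3 | 1
3 | 4
4 | 8
5 | 5
6 | 7
6 | 8

yes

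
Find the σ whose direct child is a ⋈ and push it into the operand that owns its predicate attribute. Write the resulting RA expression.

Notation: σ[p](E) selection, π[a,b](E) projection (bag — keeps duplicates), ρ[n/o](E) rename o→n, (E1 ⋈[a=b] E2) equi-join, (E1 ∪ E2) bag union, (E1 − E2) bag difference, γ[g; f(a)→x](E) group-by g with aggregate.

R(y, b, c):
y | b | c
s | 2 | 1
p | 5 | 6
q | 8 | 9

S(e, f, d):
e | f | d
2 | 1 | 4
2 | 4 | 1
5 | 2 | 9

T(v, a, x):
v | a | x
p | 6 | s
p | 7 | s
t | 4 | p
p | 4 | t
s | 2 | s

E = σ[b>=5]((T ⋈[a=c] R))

σ filters on b, owned by the right side.
E' = (T ⋈[a=c] σ[b>=5](R))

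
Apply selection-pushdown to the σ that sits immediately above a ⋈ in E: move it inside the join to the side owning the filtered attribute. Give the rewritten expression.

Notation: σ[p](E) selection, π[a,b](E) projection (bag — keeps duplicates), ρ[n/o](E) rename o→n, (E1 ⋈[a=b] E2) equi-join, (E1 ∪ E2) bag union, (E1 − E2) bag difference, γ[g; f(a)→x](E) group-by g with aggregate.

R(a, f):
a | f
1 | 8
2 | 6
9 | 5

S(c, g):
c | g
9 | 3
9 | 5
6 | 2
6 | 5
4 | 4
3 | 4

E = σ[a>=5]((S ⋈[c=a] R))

σ filters on a, owned by the right side.
E' = (S ⋈[c=a] σ[a>=5](R))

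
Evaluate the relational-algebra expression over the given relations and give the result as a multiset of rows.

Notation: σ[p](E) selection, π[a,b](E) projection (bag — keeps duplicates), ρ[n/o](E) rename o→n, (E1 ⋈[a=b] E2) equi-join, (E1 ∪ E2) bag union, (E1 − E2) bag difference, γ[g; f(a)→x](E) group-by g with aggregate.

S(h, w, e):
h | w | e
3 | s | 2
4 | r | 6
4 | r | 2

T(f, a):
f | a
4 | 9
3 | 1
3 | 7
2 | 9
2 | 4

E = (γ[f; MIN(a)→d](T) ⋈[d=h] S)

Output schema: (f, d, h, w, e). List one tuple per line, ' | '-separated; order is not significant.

Row counts bottom-up:
  T → 5
  γ[f; MIN(a)→d](T) → 3
  S → 3
  (γ[f; MIN(a)→d](T) ⋈[d=h] S) → 2

== RESULT ==
f | d | h | w | e
2 | 4 | 4 | r | 2
2 | 4 | 4 | r | 6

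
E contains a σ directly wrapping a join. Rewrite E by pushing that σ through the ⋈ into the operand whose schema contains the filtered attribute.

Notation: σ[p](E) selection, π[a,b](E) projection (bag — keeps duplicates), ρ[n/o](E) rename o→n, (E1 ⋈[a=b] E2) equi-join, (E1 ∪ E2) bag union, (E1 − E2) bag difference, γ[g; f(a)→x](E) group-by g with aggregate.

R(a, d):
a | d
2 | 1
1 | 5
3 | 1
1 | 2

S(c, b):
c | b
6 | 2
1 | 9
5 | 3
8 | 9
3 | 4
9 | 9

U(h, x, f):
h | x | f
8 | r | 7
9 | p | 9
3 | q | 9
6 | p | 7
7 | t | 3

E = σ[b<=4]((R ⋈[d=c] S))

σ filters on b, owned by the right side.
E' = (R ⋈[d=c] σ[b<=4](S))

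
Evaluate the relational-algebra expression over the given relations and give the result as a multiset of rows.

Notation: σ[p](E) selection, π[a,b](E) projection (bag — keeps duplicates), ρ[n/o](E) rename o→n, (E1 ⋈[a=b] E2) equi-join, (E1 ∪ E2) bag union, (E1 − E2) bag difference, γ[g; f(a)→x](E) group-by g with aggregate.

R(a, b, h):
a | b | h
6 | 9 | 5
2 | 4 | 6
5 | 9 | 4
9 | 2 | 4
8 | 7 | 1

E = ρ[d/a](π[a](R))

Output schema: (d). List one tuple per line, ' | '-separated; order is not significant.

Row counts bottom-up:
  R → 5
  π[a](R) → 5
  ρ[d/a](π[a](R)) → 5

== RESULT ==
d
2
5
6
8
9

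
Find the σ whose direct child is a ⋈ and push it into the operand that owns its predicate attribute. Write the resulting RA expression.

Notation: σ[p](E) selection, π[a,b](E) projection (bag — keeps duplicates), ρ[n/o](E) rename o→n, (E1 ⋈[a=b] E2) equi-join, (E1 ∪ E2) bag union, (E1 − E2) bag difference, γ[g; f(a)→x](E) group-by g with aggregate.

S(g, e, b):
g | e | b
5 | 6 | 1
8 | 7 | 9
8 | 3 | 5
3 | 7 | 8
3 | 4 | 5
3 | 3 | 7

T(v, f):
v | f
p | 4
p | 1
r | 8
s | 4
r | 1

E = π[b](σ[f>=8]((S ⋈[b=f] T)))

σ filters on f, owned by the right side.
E' = π[b]((S ⋈[b=f] σ[f>=8](T)))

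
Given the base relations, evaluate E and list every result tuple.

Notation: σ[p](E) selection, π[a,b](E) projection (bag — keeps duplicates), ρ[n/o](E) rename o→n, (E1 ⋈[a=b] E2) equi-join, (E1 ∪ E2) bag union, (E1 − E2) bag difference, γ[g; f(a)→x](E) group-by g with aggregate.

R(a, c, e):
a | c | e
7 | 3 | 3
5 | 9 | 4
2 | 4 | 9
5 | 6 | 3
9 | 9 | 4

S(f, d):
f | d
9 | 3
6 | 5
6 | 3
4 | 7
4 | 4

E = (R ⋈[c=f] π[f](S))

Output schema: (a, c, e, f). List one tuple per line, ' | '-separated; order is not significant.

Per-node cardinality:
  R → 5
  S → 5
  π[f](S) → 5
  (R ⋈[c=f] π[f](S)) → 6

== RESULT ==
a | c | e | f
2 | 4 | 9 | 4
2 | 4 | 9 | 4
5 | 6 | 3 | 6
5 | 6 | 3 | 6
5 | 9 | 4 | 9
9 | 9 | 4 | 9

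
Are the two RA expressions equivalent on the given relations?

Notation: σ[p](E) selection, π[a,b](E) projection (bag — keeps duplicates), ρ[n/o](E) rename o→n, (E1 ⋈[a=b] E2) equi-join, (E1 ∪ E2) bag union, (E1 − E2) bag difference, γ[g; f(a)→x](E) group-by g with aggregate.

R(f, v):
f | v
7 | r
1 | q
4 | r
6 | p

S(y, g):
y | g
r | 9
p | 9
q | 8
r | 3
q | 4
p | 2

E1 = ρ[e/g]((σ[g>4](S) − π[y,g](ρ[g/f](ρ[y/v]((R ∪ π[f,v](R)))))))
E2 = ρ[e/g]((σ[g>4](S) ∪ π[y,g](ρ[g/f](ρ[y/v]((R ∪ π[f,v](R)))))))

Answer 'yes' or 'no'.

E1 stepwise |·|:
  S → 6
  σ[g>4](S) → 3
  R → 4
  R → 4
  π[f,v](R) → 4
  (R ∪ π[f,v](R)) → 8
  ρ[y/v]((R ∪ π[f,v](R))) → 8
  ρ[g/f](ρ[y/v]((R ∪ π[f,v](R)))) → 8
  π[y,g](ρ[g/f](ρ[y/v]((R ∪ π[f,v](R))))) → 8
  (σ[g>4](S) − π[y,g](ρ[g/f](ρ[y/v]((R ∪ π[f,v](R)))))) → 3
  ρ[e/g]((σ[g>4](S) − π[y,g](ρ[g/f](ρ[y/v]((R ∪ π[f,v](R))))))) → 3
E2 stepwise |·|:
  S → 6
  σ[g>4](S) → 3
  R → 4
  R → 4
  π[f,v](R) → 4
  (R ∪ π[f,v](R)) → 8
  ρ[y/v]((R ∪ π[f,v](R))) → 8
  ρ[g/f](ρ[y/v]((R ∪ π[f,v](R)))) → 8
  π[y,g](ρ[g/f](ρ[y/v]((R ∪ π[f,v](R))))) → 8
  (σ[g>4](S) ∪ π[y,g](ρ[g/f](ρ[y/v]((R ∪ π[f,v](R)))))) → 11
  ρ[e/g]((σ[g>4](S) ∪ π[y,g](ρ[g/f](ρ[y/v]((R ∪ π[f,v](R))))))) → 11

E1 result:
y | e
p | 9
q | 8
r | 9
E2 result:
y | e
p | 6
p | 6
p | 9
q | 1
q | 1
q | 8
r | 4
r | 4
r | 7
r | 7
r | 9
Witness: ('r', 7) appears 0× in E1 but 2× in E2.

no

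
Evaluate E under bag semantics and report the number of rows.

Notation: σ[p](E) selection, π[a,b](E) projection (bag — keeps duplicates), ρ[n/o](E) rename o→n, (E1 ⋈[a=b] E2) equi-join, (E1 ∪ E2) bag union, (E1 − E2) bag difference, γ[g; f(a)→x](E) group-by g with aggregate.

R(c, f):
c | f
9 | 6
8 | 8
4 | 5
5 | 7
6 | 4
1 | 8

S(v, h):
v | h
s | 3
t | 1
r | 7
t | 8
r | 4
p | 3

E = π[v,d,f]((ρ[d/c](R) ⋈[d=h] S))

Stepwise |·|:
  R → 6
  ρ[d/c](R) → 6
  S → 6
  (ρ[d/c](R) ⋈[d=h] S) → 3
  π[v,d,f]((ρ[d/c](R) ⋈[d=h] S)) → 3

|E| = 3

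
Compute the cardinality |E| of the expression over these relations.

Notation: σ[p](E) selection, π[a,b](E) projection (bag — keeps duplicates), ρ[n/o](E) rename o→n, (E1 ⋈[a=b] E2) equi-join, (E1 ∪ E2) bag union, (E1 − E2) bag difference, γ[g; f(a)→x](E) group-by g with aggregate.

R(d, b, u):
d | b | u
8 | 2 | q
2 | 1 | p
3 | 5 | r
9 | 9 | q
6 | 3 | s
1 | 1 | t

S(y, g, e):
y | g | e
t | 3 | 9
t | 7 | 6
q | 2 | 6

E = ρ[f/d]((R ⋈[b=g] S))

Stepwise |·|:
  R → 6
  S → 3
  (R ⋈[b=g] S) → 2
  ρ[f/d]((R ⋈[b=g] S)) → 2

|E| = 2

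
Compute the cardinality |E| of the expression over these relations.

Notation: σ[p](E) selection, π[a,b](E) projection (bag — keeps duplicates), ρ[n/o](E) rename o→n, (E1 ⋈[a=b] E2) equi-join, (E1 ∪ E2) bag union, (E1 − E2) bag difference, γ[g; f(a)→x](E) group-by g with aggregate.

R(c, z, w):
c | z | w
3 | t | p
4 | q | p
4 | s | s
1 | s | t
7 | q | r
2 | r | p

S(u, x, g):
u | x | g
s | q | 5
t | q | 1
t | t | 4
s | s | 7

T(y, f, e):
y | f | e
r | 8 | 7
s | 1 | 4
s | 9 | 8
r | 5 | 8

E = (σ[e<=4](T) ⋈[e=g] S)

Subexpression sizes:
  T → 4
  σ[e<=4](T) → 1
  S → 4
  (σ[e<=4](T) ⋈[e=g] S) → 1

|E| = 1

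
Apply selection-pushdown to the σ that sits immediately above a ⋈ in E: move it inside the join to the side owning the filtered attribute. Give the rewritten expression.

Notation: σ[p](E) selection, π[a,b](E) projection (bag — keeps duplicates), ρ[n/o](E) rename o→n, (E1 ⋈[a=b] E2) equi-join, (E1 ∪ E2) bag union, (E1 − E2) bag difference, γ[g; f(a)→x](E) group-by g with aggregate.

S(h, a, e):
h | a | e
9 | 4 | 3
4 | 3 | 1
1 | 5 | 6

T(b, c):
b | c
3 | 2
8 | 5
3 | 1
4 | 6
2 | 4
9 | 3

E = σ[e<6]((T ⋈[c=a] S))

σ filters on e, owned by the right side.
E' = (T ⋈[c=a] σ[e<6](S))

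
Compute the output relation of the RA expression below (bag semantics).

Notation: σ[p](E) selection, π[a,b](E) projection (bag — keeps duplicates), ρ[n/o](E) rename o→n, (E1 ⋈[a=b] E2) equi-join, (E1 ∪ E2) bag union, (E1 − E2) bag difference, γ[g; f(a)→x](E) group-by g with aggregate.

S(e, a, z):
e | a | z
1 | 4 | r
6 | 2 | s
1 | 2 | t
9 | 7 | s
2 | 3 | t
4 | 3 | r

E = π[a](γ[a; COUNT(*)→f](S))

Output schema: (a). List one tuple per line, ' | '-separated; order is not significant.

Per-node cardinality:
  S → 6
  γ[a; COUNT(*)→f](S) → 4
  π[a](γ[a; COUNT(*)→f](S)) → 4

== RESULT ==
a
2
3
4
7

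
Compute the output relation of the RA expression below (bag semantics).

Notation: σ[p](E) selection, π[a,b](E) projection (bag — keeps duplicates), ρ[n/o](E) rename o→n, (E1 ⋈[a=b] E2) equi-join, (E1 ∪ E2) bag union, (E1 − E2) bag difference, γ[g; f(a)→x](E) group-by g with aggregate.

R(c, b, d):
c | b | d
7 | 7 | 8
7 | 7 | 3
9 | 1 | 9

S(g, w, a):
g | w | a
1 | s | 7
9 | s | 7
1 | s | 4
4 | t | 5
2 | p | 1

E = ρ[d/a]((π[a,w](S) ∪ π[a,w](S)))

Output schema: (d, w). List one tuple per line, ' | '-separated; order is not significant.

Per-node cardinality:
  S → 5
  π[a,w](S) → 5
  S → 5
  π[a,w](S) → 5
  (π[a,w](S) ∪ π[a,w](S)) → 10
  ρ[d/a]((π[a,w](S) ∪ π[a,w](S))) → 10

== RESULT ==
d | w
1 | p
1 | p
4 | s
4 | s
5 | t
5 | t
7 | s
7 | s
7 | s
7 | s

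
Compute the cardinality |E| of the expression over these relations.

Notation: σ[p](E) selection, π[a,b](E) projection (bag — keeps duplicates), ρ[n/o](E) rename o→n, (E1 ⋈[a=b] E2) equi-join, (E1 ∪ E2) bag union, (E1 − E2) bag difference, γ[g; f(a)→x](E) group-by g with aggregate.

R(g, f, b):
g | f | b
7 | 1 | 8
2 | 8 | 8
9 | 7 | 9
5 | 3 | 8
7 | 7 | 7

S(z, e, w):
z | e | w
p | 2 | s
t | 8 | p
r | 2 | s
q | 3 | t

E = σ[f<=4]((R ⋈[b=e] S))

Per-node cardinality:
  R → 5
  S → 4
  (R ⋈[b=e] S) → 3
  σ[f<=4]((R ⋈[b=e] S)) → 2

|E| = 2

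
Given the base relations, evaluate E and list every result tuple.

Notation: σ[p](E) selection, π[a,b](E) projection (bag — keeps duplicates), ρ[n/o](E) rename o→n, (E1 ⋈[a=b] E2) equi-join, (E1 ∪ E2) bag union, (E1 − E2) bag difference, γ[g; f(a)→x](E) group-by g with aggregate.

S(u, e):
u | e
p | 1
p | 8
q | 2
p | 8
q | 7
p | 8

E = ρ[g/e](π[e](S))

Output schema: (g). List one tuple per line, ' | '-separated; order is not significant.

Row counts bottom-up:
  S → 6
  π[e](S) → 6
  ρ[g/e](π[e](S)) → 6

== RESULT ==
g
1
2
7
8
8
8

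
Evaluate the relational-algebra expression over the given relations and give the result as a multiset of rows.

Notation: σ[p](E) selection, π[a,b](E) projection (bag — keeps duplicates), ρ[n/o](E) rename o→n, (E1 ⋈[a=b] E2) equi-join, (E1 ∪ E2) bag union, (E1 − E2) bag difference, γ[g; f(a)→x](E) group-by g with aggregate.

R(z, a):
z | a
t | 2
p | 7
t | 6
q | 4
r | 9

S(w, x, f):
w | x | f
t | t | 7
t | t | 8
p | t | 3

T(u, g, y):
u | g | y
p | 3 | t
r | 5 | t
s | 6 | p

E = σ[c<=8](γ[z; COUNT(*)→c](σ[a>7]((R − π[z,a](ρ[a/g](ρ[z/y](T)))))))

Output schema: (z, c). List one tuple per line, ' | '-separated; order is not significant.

Per-node cardinality:
  R → 5
  T → 3
  ρ[z/y](T) → 3
  ρ[a/g](ρ[z/y](T)) → 3
  π[z,a](ρ[a/g](ρ[z/y](T))) → 3
  (R − π[z,a](ρ[a/g](ρ[z/y](T)))) → 5
  σ[a>7]((R − π[z,a](ρ[a/g](ρ[z/y](T))))) → 1
  γ[z; COUNT(*)→c](σ[a>7]((R − π[z,a](ρ[a/g](ρ[z/y](T)))))) → 1
  σ[c<=8](γ[z; COUNT(*)→c](σ[a>7]((R − π[z,a](ρ[a/g](ρ[z/y](T))))))) → 1

== RESULT ==
z | c
r | 1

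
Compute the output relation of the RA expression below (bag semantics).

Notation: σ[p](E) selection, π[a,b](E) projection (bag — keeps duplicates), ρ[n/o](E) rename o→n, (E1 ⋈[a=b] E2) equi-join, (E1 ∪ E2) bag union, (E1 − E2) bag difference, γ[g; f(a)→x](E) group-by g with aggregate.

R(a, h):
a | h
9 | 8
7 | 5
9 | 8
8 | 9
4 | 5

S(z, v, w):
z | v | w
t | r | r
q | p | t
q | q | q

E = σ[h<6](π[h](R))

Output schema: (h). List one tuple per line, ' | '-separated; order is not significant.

Row counts bottom-up:
  R → 5
  π[h](R) → 5
  σ[h<6](π[h](R)) → 2

== RESULT ==
h
5
5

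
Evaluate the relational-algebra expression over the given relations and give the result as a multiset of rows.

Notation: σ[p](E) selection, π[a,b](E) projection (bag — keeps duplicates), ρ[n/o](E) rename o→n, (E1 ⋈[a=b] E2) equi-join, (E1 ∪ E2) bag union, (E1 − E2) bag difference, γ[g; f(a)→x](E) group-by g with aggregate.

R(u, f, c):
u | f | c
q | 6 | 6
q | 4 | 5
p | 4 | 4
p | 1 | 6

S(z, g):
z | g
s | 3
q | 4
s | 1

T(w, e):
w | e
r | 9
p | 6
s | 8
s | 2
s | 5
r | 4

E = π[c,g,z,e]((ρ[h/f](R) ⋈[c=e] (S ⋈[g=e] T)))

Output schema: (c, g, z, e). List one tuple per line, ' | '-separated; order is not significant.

Per-node cardinality:
  R → 4
  ρ[h/f](R) → 4
  S → 3
  T → 6
  (S ⋈[g=e] T) → 1
  (ρ[h/f](R) ⋈[c=e] (S ⋈[g=e] T)) → 1
  π[c,g,z,e]((ρ[h/f](R) ⋈[c=e] (S ⋈[g=e] T))) → 1

== RESULT ==
c | g | z | e
4 | 4 | q | 4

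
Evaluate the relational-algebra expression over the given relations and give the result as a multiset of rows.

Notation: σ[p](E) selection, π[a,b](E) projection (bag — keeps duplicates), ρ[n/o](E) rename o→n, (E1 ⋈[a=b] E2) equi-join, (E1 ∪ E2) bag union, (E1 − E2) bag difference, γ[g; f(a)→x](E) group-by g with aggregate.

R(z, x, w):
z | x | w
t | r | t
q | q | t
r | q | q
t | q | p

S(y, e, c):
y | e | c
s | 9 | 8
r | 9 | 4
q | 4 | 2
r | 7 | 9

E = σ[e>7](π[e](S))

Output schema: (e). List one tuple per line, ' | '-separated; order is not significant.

Subexpression sizes:
  S → 4
  π[e](S) → 4
  σ[e>7](π[e](S)) → 2

== RESULT ==
e
9
9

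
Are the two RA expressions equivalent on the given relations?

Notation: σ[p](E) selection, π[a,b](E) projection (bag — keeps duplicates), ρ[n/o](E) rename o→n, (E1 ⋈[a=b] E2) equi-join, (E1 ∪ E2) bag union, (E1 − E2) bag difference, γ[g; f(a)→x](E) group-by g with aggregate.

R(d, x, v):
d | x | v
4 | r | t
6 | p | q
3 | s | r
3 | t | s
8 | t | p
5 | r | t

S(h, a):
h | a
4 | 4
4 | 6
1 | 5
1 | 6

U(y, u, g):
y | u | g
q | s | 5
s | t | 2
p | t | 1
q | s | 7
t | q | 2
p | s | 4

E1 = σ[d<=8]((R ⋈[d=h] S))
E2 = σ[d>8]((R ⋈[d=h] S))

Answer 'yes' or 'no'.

E1 stepwise |·|:
  R → 6
  S → 4
  (R ⋈[d=h] S) → 2
  σ[d<=8]((R ⋈[d=h] S)) → 2
E2 stepwise |·|:
  R → 6
  S → 4
  (R ⋈[d=h] S) → 2
  σ[d>8]((R ⋈[d=h] S)) → 0

E1 result:
d | x | v | h | a
4 | r | t | 4 | 4
4 | r | t | 4 | 6
E2 result:
d | x | v | h | a
(0 rows)
Witness: (4, 'r', 't', 4, 4) appears 1× in E1 but 0× in E2.

no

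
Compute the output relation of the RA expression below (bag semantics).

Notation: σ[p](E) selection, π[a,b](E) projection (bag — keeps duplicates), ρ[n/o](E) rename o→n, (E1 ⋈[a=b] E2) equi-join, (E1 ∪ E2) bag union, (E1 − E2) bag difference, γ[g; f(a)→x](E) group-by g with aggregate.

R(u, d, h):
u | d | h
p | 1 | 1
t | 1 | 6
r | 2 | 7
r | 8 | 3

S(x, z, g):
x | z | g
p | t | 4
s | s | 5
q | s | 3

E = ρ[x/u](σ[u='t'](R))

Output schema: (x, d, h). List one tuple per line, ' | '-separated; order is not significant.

Per-node cardinality:
  R → 4
  σ[u='t'](R) → 1
  ρ[x/u](σ[u='t'](R)) → 1

== RESULT ==
x | d | h
t | 1 | 6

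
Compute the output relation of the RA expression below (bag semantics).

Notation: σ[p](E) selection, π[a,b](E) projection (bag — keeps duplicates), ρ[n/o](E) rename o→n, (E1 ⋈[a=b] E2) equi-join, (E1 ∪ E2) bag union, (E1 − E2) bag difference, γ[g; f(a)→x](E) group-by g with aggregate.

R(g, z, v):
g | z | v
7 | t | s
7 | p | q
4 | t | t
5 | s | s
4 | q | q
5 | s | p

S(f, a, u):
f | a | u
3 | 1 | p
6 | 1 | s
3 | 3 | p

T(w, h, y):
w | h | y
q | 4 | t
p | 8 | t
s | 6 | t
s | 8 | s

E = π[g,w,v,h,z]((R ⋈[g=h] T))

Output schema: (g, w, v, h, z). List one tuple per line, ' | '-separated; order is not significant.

Per-node cardinality:
  R → 6
  T → 4
  (R ⋈[g=h] T) → 2
  π[g,w,v,h,z]((R ⋈[g=h] T)) → 2

== RESULT ==
g | w | v | h | z
4 | q | q | 4 | q
4 | q | t | 4 | t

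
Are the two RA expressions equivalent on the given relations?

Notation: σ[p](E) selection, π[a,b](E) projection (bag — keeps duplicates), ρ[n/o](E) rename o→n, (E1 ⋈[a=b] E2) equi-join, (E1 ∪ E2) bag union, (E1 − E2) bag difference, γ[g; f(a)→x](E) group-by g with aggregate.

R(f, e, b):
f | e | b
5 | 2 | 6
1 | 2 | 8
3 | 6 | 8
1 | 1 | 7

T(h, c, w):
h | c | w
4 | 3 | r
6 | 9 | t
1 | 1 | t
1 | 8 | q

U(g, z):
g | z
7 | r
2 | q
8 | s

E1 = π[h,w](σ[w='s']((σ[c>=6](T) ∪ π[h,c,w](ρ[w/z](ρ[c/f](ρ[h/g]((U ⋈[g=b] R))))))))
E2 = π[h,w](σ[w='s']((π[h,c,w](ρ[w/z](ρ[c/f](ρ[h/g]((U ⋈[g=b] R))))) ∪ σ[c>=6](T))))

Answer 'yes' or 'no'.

E1 stepwise |·|:
  T → 4
  σ[c>=6](T) → 2
  U → 3
  R → 4
  (U ⋈[g=b] R) → 3
  ρ[h/g]((U ⋈[g=b] R)) → 3
  ρ[c/f](ρ[h/g]((U ⋈[g=b] R))) → 3
  ρ[w/z](ρ[c/f](ρ[h/g]((U ⋈[g=b] R)))) → 3
  π[h,c,w](ρ[w/z](ρ[c/f](ρ[h/g]((U ⋈[g=b] R))))) → 3
  (σ[c>=6](T) ∪ π[h,c,w](ρ[w/z](ρ[c/f](ρ[h/g]((U ⋈[g=b] R)))))) → 5
  σ[w='s']((σ[c>=6](T) ∪ π[h,c,w](ρ[w/z](ρ[c/f](ρ[h/g]((U ⋈[g=b] R))))))) → 2
  π[h,w](σ[w='s']((σ[c>=6](T) ∪ π[h,c,w](ρ[w/z](ρ[c/f](ρ[h/g]((U ⋈[g=b] R)))))))) → 2
E2 stepwise |·|:
  U → 3
  R → 4
  (U ⋈[g=b] R) → 3
  ρ[h/g]((U ⋈[g=b] R)) → 3
  ρ[c/f](ρ[h/g]((U ⋈[g=b] R))) → 3
  ρ[w/z](ρ[c/f](ρ[h/g]((U ⋈[g=b] R)))) → 3
  π[h,c,w](ρ[w/z](ρ[c/f](ρ[h/g]((U ⋈[g=b] R))))) → 3
  T → 4
  σ[c>=6](T) → 2
  (π[h,c,w](ρ[w/z](ρ[c/f](ρ[h/g]((U ⋈[g=b] R))))) ∪ σ[c>=6](T)) → 5
  σ[w='s']((π[h,c,w](ρ[w/z](ρ[c/f](ρ[h/g]((U ⋈[g=b] R))))) ∪ σ[c>=6](T))) → 2
  π[h,w](σ[w='s']((π[h,c,w](ρ[w/z](ρ[c/f](ρ[h/g]((U ⋈[g=b] R))))) ∪ σ[c>=6](T)))) → 2

E1 and E2 produce the same multiset:
h | w
8 | s
8 | s

yes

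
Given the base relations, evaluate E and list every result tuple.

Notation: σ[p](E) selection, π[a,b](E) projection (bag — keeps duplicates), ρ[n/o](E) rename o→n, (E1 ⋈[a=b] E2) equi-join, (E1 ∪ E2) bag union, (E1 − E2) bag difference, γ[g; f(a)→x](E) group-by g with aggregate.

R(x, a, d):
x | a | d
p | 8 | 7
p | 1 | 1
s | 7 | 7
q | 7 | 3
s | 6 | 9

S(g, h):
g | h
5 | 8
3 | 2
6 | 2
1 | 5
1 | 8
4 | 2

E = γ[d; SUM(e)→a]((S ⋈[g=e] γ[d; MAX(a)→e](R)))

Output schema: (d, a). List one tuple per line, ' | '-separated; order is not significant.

Stepwise |·|:
  S → 6
  R → 5
  γ[d; MAX(a)→e](R) → 4
  (S ⋈[g=e] γ[d; MAX(a)→e](R)) → 3
  γ[d; SUM(e)→a]((S ⋈[g=e] γ[d; MAX(a)→e](R))) → 2

== RESULT ==
d | a
1 | 2
9 | 6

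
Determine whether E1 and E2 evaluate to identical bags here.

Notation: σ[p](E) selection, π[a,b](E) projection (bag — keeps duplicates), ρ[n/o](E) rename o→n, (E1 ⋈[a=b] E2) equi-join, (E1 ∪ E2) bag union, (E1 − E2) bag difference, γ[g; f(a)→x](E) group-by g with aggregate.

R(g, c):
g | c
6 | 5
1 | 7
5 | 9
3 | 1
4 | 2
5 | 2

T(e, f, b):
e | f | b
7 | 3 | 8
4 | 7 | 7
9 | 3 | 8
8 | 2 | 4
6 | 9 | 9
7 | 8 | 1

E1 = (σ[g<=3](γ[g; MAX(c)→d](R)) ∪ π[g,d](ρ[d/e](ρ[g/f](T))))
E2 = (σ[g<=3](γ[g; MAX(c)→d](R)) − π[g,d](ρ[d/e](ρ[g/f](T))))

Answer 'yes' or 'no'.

E1 stepwise |·|:
  R → 6
  γ[g; MAX(c)→d](R) → 5
  σ[g<=3](γ[g; MAX(c)→d](R)) → 2
  T → 6
  ρ[g/f](T) → 6
  ρ[d/e](ρ[g/f](T)) → 6
  π[g,d](ρ[d/e](ρ[g/f](T))) → 6
  (σ[g<=3](γ[g; MAX(c)→d](R)) ∪ π[g,d](ρ[d/e](ρ[g/f](T)))) → 8
E2 stepwise |·|:
  R → 6
  γ[g; MAX(c)→d](R) → 5
  σ[g<=3](γ[g; MAX(c)→d](R)) → 2
  T → 6
  ρ[g/f](T) → 6
  ρ[d/e](ρ[g/f](T)) → 6
  π[g,d](ρ[d/e](ρ[g/f](T))) → 6
  (σ[g<=3](γ[g; MAX(c)→d](R)) − π[g,d](ρ[d/e](ρ[g/f](T)))) → 2

E1 result:
g | d
1 | 7
2 | 8
3 | 1
3 | 7
3 | 9
7 | 4
8 | 7
9 | 6
E2 result:
g | d
1 | 7
3 | 1
Witness: (7, 4) appears 1× in E1 but 0× in E2.

no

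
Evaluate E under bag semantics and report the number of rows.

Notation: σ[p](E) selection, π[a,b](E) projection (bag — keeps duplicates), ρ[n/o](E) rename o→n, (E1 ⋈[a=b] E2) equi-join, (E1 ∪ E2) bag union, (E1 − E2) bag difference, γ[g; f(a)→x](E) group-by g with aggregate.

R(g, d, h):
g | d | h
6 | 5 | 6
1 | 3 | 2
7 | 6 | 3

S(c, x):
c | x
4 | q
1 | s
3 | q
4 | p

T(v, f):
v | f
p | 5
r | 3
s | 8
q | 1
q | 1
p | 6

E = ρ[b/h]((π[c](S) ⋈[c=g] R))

Row counts bottom-up:
  S → 4
  π[c](S) → 4
  R → 3
  (π[c](S) ⋈[c=g] R) → 1
  ρ[b/h]((π[c](S) ⋈[c=g] R)) → 1

|E| = 1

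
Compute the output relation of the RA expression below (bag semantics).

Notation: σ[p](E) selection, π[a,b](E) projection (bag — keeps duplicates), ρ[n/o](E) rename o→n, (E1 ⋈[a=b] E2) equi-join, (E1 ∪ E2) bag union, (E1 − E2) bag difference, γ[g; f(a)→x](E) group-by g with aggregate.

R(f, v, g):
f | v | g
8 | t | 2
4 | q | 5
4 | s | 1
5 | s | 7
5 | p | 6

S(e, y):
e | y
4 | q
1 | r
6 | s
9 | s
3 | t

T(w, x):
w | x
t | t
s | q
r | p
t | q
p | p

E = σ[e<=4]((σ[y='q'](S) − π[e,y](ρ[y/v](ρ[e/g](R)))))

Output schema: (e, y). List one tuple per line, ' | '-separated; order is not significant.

Row counts bottom-up:
  S → 5
  σ[y='q'](S) → 1
  R → 5
  ρ[e/g](R) → 5
  ρ[y/v](ρ[e/g](R)) → 5
  π[e,y](ρ[y/v](ρ[e/g](R))) → 5
  (σ[y='q'](S) − π[e,y](ρ[y/v](ρ[e/g](R)))) → 1
  σ[e<=4]((σ[y='q'](S) − π[e,y](ρ[y/v](ρ[e/g](R))))) → 1

== RESULT ==
e | y
4 | q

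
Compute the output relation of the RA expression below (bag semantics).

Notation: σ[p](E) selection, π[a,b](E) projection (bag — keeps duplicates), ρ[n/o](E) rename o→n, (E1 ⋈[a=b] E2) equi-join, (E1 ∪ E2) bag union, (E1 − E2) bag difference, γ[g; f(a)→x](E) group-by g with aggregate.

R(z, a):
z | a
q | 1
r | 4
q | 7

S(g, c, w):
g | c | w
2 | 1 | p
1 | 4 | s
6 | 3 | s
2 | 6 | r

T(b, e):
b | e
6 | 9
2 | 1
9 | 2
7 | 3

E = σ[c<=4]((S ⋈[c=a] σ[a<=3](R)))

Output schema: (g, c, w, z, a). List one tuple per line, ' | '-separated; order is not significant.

Subexpression sizes:
  S → 4
  R → 3
  σ[a<=3](R) → 1
  (S ⋈[c=a] σ[a<=3](R)) → 1
  σ[c<=4]((S ⋈[c=a] σ[a<=3](R))) → 1

== RESULT ==
g | c | w | z | a
2 | 1 | p | q | 1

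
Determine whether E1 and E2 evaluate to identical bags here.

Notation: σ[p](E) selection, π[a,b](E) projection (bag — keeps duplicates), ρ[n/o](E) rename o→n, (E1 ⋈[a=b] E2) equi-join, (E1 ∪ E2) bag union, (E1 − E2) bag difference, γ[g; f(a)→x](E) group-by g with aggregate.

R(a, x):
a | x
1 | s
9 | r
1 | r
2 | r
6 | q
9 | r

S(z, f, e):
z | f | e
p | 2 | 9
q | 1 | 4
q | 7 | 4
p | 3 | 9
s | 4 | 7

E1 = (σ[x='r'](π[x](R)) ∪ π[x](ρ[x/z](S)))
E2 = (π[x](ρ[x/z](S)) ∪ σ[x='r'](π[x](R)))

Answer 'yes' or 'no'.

E1 per-node cardinality:
  R → 6
  π[x](R) → 6
  σ[x='r'](π[x](R)) → 4
  S → 5
  ρ[x/z](S) → 5
  π[x](ρ[x/z](S)) → 5
  (σ[x='r'](π[x](R)) ∪ π[x](ρ[x/z](S))) → 9
E2 per-node cardinality:
  S → 5
  ρ[x/z](S) → 5
  π[x](ρ[x/z](S)) → 5
  R → 6
  π[x](R) → 6
  σ[x='r'](π[x](R)) → 4
  (π[x](ρ[x/z](S)) ∪ σ[x='r'](π[x](R))) → 9

E1 and E2 produce the same multiset:
x
p
p
q
q
r
r
r
r
s

yes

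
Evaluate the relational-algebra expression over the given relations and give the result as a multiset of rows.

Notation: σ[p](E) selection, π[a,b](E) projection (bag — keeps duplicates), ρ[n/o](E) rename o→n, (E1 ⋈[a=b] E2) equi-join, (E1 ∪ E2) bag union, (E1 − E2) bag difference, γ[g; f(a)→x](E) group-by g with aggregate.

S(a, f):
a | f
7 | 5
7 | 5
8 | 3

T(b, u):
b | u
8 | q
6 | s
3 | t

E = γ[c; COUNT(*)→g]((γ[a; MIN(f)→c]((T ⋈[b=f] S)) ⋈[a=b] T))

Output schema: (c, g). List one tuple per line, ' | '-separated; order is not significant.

Per-node cardinality:
  T → 3
  S → 3
  (T ⋈[b=f] S) → 1
  γ[a; MIN(f)→c]((T ⋈[b=f] S)) → 1
  T → 3
  (γ[a; MIN(f)→c]((T ⋈[b=f] S)) ⋈[a=b] T) → 1
  γ[c; COUNT(*)→g]((γ[a; MIN(f)→c]((T ⋈[b=f] S)) ⋈[a=b] T)) → 1

== RESULT ==
c | g
3 | 1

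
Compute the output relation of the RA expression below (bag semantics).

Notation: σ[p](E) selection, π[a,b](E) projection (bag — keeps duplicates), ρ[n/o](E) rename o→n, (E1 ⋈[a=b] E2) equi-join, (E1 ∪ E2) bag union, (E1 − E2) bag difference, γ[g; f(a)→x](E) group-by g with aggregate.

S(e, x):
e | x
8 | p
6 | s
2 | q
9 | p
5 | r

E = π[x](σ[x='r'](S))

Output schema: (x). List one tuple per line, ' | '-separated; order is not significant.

Per-node cardinality:
  S → 5
  σ[x='r'](S) → 1
  π[x](σ[x='r'](S)) → 1

== RESULT ==
x
r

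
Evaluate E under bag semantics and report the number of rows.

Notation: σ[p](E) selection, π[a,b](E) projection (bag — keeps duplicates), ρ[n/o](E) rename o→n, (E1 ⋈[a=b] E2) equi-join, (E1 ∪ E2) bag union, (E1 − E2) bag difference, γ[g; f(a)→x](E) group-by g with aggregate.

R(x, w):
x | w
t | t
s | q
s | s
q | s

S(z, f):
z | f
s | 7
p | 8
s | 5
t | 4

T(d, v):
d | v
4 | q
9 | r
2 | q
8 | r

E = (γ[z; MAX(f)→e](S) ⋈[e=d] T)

Row counts bottom-up:
  S → 4
  γ[z; MAX(f)→e](S) → 3
  T → 4
  (γ[z; MAX(f)→e](S) ⋈[e=d] T) → 2

|E| = 2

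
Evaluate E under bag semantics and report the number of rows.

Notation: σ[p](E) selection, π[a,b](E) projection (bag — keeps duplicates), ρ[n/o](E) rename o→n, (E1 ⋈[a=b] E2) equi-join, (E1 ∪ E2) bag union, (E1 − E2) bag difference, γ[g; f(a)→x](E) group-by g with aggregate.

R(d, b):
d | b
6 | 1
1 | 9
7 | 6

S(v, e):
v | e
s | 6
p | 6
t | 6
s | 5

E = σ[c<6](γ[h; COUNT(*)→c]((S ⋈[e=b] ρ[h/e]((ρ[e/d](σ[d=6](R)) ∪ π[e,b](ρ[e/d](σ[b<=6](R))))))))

Row counts bottom-up:
  S → 4
  R → 3
  σ[d=6](R) → 1
  ρ[e/d](σ[d=6](R)) → 1
  R → 3
  σ[b<=6](R) → 2
  ρ[e/d](σ[b<=6](R)) → 2
  π[e,b](ρ[e/d](σ[b<=6](R))) → 2
  (ρ[e/d](σ[d=6](R)) ∪ π[e,b](ρ[e/d](σ[b<=6](R)))) → 3
  ρ[h/e]((ρ[e/d](σ[d=6](R)) ∪ π[e,b](ρ[e/d](σ[b<=6](R))))) → 3
  (S ⋈[e=b] ρ[h/e]((ρ[e/d](σ[d=6](R)) ∪ π[e,b](ρ[e/d](σ[b<=6](R)))))) → 3
  γ[h; COUNT(*)→c]((S ⋈[e=b] ρ[h/e]((ρ[e/d](σ[d=6](R)) ∪ π[e,b](ρ[e/d](σ[b<=6](R))))))) → 1
  σ[c<6](γ[h; COUNT(*)→c]((S ⋈[e=b] ρ[h/e]((ρ[e/d](σ[d=6](R)) ∪ π[e,b](ρ[e/d](σ[b<=6](R)))))))) → 1

|E| = 1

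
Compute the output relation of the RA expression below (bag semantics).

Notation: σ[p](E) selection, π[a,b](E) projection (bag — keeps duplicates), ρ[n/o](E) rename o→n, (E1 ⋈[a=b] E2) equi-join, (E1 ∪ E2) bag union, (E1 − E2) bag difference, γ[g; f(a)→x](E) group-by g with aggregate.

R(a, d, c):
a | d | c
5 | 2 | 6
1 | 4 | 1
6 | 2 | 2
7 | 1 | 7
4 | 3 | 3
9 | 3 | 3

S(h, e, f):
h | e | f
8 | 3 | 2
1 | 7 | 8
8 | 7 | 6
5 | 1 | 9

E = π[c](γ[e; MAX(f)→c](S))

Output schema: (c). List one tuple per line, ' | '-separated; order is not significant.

Stepwise |·|:
  S → 4
  γ[e; MAX(f)→c](S) → 3
  π[c](γ[e; MAX(f)→c](S)) → 3

== RESULT ==
c
2
8
9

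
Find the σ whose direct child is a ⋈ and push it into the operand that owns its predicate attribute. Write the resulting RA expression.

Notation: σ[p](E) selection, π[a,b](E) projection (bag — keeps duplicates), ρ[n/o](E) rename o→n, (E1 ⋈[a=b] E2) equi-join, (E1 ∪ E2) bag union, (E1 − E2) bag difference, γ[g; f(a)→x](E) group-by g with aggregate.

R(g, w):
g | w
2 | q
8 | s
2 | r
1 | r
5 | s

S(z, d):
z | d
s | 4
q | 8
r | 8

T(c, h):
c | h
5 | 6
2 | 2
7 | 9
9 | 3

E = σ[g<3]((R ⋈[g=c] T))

σ filters on g, owned by the left side.
E' = (σ[g<3](R) ⋈[g=c] T)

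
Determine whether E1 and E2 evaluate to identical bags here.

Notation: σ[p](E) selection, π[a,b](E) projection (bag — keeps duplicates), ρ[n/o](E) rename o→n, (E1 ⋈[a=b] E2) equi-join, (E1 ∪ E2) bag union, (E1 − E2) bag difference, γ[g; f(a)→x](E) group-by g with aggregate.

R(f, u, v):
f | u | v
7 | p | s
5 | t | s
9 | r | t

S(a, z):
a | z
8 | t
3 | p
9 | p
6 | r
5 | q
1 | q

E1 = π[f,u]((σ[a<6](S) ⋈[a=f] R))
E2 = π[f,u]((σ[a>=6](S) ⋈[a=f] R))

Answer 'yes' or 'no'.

E1 subexpression sizes:
  S → 6
  σ[a<6](S) → 3
  R → 3
  (σ[a<6](S) ⋈[a=f] R) → 1
  π[f,u]((σ[a<6](S) ⋈[a=f] R)) → 1
E2 subexpression sizes:
  S → 6
  σ[a>=6](S) → 3
  R → 3
  (σ[a>=6](S) ⋈[a=f] R) → 1
  π[f,u]((σ[a>=6](S) ⋈[a=f] R)) → 1

E1 result:
f | u
5 | t
E2 result:
f | u
9 | r
Witness: (9, 'r') appears 0× in E1 but 1× in E2.

no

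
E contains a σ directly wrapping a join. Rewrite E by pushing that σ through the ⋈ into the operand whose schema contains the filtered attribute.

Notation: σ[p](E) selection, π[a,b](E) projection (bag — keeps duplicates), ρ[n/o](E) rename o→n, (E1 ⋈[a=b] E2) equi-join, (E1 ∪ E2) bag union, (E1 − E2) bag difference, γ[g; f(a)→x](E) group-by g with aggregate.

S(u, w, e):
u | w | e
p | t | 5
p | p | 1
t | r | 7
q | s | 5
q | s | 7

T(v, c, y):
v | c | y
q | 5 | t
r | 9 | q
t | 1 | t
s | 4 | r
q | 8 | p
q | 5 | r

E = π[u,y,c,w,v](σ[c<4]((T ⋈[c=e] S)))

σ filters on c, owned by the left side.
E' = π[u,y,c,w,v]((σ[c<4](T) ⋈[c=e] S))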